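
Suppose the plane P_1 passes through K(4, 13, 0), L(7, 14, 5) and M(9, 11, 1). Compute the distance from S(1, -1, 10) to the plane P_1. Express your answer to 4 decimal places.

16.7382

KL = (3, 1, 5), KM = (5, -2, 1); a normal to P_1 is KL × KM = (11, 22, -11).
Using K: P_1 has equation 11x + 22y - 11z = 330.
n·S − d = (11)·(1) + (22)·(-1) + (-11)·(10) − 330 = -451; |n| = √726.
Distance = |-451| / √726 = 451/√726 ≈ 16.7382.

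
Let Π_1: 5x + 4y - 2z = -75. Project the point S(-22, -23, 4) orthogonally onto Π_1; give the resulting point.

(-7, -11, -2)

Foot = S − λn with λ = (n·S − d)/|n|² = (-210 − (-75))/45 = -3.
Foot = (-22, -23, 4) − (-3)·(5, 4, -2) = (-7, -11, -2).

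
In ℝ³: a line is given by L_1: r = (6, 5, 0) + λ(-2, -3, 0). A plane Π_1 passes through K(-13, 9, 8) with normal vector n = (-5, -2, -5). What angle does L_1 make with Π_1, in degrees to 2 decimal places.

Π_1: n·r = n·K gives -5x - 2y - 5z = 7.
sin θ = |n·v| / (|n||v|) = |16| / (√54 · √13) = 0.60388.
θ ≈ 37.15°.

37.15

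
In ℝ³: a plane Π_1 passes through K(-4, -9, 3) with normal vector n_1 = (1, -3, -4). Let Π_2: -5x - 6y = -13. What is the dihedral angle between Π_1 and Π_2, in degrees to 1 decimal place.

Π_1: n_1·r = n_1·K gives x - 3y - 4z = 11.
cos θ = |n₁·n₂| / (|n₁||n₂|) = |13| / (√26 · √61).
θ = arccos(0.32643) ≈ 70.9°.

70.9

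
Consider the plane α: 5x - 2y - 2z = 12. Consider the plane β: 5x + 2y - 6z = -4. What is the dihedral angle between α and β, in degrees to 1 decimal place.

44.6

cos θ = |n₁·n₂| / (|n₁||n₂|) = |33| / (√33 · √65).
θ = arccos(0.71253) ≈ 44.6°.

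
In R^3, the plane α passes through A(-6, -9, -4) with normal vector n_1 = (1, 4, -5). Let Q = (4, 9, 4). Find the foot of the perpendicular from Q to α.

α: n_1·r = n_1·A gives x + 4y - 5z = -22.
Foot = Q − λn with λ = (n·Q − d)/|n|² = (20 − (-22))/42 = 1.
Foot = (4, 9, 4) − 1·(1, 4, -5) = (3, 5, 9).

(3, 5, 9)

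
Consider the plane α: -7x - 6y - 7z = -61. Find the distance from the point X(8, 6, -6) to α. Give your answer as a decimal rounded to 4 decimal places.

n·X − d = (-7)·(8) + (-6)·(6) + (-7)·(-6) − (-61) = 11; |n| = √134.
Distance = |11| / √134 = 11/√134 ≈ 0.9503.

0.9503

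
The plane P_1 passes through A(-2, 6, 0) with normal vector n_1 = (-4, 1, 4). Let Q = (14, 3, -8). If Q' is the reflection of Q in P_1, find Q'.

P_1: n_1·r = n_1·A gives -4x + y + 4z = 14.
λ = (n·Q − d)/|n|² = (-85 − 14)/33 = -3.
Reflection = Q − 2λn = (14, 3, -8) − (-6)·(-4, 1, 4) = (-10, 9, 16).

(-10, 9, 16)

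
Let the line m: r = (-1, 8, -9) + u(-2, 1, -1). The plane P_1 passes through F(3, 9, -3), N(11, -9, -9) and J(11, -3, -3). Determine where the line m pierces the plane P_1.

FN = (8, -18, -6), FJ = (8, -12, 0); a normal to P_1 is FN × FJ = (-72, -48, 48).
Using F: P_1 has equation -72x - 48y + 48z = -792.
Substitute r = (-1, 8, -9) + t(-2, 1, -1) into the plane: -744 + 48t = -792, so t = -1.
Intersection: (-1, 8, -9) + (-1)·(-2, 1, -1) = (1, 7, -8).

(1, 7, -8)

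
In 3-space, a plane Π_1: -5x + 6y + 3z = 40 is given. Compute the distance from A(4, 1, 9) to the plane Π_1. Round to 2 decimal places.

n·A − d = (-5)·(4) + (6)·(1) + (3)·(9) − 40 = -27; |n| = √70.
Distance = |-27| / √70 = 27/√70 ≈ 3.23.

3.23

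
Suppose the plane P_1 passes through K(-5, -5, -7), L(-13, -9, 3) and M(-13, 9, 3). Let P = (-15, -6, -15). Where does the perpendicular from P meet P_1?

(-5, -6, -7)

KL = (-8, -4, 10), KM = (-8, 14, 10); a normal to P_1 is KL × KM = (-180, 0, -144).
Using K: P_1 has equation -180x - 144z = 1908.
Foot = P − λn with λ = (n·P − d)/|n|² = (4860 − 1908)/53136 = 1/18.
Foot = (-15, -6, -15) − (1/18)·(-180, 0, -144) = (-5, -6, -7).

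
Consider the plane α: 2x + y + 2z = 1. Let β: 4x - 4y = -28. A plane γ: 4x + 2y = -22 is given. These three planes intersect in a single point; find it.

(-6, 1, 6)

Solving the 3×3 linear system 2x + y + 2z = 1, 4x - 4y = -28, 4x + 2y = -22 (e.g. by elimination or Cramer's rule, determinant = 48) gives (-6, 1, 6).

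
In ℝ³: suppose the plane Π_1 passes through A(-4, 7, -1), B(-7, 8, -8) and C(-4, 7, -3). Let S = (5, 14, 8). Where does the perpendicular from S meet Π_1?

AB = (-3, 1, -7), AC = (0, 0, -2); a normal to Π_1 is AB × AC = (-2, -6, 0).
Using A: Π_1 has equation -2x - 6y = -34.
Foot = S − λn with λ = (n·S − d)/|n|² = (-94 − (-34))/40 = -3/2.
Foot = (5, 14, 8) − (-3/2)·(-2, -6, 0) = (2, 5, 8).

(2, 5, 8)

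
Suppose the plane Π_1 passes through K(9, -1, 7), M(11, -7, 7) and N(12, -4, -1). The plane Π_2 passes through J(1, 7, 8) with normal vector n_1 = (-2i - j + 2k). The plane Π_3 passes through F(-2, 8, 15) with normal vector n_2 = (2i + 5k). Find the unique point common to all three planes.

KM = (2, -6, 0), KN = (3, -3, -8); a normal to Π_1 is KM × KN = (48, 16, 12).
Using K: Π_1 has equation 48x + 16y + 12z = 500.
Π_2: n_1·r = n_1·J gives -2x - y + 2z = 7.
Π_3: n_2·r = n_2·F gives 2x + 5z = 71.
Solving the 3×3 linear system 48x + 16y + 12z = 500, -2x - y + 2z = 7, 2x + 5z = 71 (e.g. by elimination or Cramer's rule, determinant = 8) gives (8, -1, 11).

(8, -1, 11)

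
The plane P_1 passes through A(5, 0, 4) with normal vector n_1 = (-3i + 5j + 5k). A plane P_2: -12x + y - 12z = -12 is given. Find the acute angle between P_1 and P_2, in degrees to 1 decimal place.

81.6

P_1: n_1·r = n_1·A gives -3x + 5y + 5z = 5.
cos θ = |n₁·n₂| / (|n₁||n₂|) = |-19| / (√59 · √289).
θ = arccos(0.14551) ≈ 81.6°.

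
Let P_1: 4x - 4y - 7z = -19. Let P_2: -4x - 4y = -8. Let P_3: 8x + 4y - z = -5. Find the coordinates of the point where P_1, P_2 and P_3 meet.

(-4, 6, -3)

Solving the 3×3 linear system 4x - 4y - 7z = -19, -4x - 4y = -8, 8x + 4y - z = -5 (e.g. by elimination or Cramer's rule, determinant = -80) gives (-4, 6, -3).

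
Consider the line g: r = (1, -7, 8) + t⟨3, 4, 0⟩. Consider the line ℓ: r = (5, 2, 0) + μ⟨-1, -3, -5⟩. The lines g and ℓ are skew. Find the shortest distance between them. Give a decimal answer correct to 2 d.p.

3.73

Common perpendicular direction n = (3, 4, 0) × (-1, -3, -5) = (-20, 15, -5).
With w = (5, 2, 0) − (1, -7, 8) = (4, 9, -8), w · n = 95.
Distance = |w · n| / |n| = |95| / √650 ≈ 3.73.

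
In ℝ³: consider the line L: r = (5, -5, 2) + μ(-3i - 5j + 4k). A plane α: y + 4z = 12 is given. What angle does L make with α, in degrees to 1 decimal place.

sin θ = |n·v| / (|n||v|) = |11| / (√17 · √50) = 0.37730.
θ ≈ 22.2°.

22.2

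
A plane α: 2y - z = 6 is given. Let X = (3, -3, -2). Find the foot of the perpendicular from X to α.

Foot = X − λn with λ = (n·X − d)/|n|² = (-4 − 6)/5 = -2.
Foot = (3, -3, -2) − (-2)·(0, 2, -1) = (3, 1, -4).

(3, 1, -4)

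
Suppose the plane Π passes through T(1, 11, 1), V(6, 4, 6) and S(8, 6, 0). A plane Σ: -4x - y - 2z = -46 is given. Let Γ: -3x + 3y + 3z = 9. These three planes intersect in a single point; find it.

TV = (5, -7, 5), TS = (7, -5, -1); a normal to Π is TV × TS = (32, 40, 24).
Using T: Π has equation 32x + 40y + 24z = 496.
Solving the 3×3 linear system 32x + 40y + 24z = 496, -4x - y - 2z = -46, -3x + 3y + 3z = 9 (e.g. by elimination or Cramer's rule, determinant = 456) gives (7, 2, 8).

(7, 2, 8)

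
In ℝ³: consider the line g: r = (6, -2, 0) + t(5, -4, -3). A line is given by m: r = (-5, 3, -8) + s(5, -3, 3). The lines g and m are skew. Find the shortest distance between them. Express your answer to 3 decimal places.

1.109

Common perpendicular direction n = (5, -4, -3) × (5, -3, 3) = (-21, -30, 5).
With w = (-5, 3, -8) − (6, -2, 0) = (-11, 5, -8), w · n = 41.
Distance = |w · n| / |n| = |41| / √1366 ≈ 1.109.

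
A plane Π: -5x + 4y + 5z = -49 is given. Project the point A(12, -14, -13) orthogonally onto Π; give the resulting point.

Foot = A − λn with λ = (n·A − d)/|n|² = (-181 − (-49))/66 = -2.
Foot = (12, -14, -13) − (-2)·(-5, 4, 5) = (2, -6, -3).

(2, -6, -3)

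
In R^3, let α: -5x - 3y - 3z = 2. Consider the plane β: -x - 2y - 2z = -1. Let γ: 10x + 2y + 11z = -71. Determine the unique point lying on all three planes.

Solving the 3×3 linear system -5x - 3y - 3z = 2, -x - 2y - 2z = -1, 10x + 2y + 11z = -71 (e.g. by elimination or Cramer's rule, determinant = 63) gives (-1, 8, -7).

(-1, 8, -7)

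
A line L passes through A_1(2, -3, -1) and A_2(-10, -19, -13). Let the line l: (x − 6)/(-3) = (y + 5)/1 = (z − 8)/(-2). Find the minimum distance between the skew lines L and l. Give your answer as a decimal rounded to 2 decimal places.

A direction vector for L is A_2 − A_1 = (-12, -16, -12).
l has direction (-3, 1, -2) through (6, -5, 8).
Common perpendicular direction n = (-12, -16, -12) × (-3, 1, -2) = (44, 12, -60).
With w = (6, -5, 8) − (2, -3, -1) = (4, -2, 9), w · n = -388.
Distance = |w · n| / |n| = |-388| / √5680 ≈ 5.15.

5.15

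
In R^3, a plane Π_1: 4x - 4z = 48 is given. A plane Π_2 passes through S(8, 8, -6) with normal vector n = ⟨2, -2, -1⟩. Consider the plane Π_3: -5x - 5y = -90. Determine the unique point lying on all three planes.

(10, 8, -2)

Π_2: n·r = n·S gives 2x - 2y - z = 6.
Solving the 3×3 linear system 4x - 4z = 48, 2x - 2y - z = 6, -5x - 5y = -90 (e.g. by elimination or Cramer's rule, determinant = 60) gives (10, 8, -2).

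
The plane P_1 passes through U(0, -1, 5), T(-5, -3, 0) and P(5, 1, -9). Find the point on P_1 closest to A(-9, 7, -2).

(-5, -3, -2)

UT = (-5, -2, -5), UP = (5, 2, -14); a normal to P_1 is UT × UP = (38, -95, 0).
Using U: P_1 has equation 38x - 95y = 95.
Foot = A − λn with λ = (n·A − d)/|n|² = (-1007 − 95)/10469 = -2/19.
Foot = (-9, 7, -2) − (-2/19)·(38, -95, 0) = (-5, -3, -2).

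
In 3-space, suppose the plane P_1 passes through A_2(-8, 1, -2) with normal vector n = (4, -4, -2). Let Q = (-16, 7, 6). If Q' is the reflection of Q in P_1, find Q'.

P_1: n·r = n·A_2 gives 4x - 4y - 2z = -32.
λ = (n·Q − d)/|n|² = (-104 − (-32))/36 = -2.
Reflection = Q − 2λn = (-16, 7, 6) − (-4)·(4, -4, -2) = (0, -9, -2).

(0, -9, -2)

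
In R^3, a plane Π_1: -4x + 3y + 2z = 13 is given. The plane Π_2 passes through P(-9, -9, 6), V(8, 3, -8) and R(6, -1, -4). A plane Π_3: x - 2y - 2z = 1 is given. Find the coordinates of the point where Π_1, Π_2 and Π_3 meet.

(-5, -1, -2)

PV = (17, 12, -14), PR = (15, 8, -10); a normal to Π_2 is PV × PR = (-8, -40, -44).
Using P: Π_2 has equation -8x - 40y - 44z = 168.
Solving the 3×3 linear system -4x + 3y + 2z = 13, -8x - 40y - 44z = 168, x - 2y - 2z = 1 (e.g. by elimination or Cramer's rule, determinant = -36) gives (-5, -1, -2).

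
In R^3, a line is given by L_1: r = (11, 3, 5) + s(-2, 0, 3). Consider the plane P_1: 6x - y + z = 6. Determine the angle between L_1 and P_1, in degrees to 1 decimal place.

sin θ = |n·v| / (|n||v|) = |-9| / (√38 · √13) = 0.40493.
θ ≈ 23.9°.

23.9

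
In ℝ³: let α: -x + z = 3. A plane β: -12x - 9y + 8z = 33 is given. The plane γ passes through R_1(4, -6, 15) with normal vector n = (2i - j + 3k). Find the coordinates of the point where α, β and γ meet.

γ: n·r = n·R_1 gives 2x - y + 3z = 59.
Solving the 3×3 linear system -x + z = 3, -12x - 9y + 8z = 33, 2x - y + 3z = 59 (e.g. by elimination or Cramer's rule, determinant = 49) gives (9, -5, 12).

(9, -5, 12)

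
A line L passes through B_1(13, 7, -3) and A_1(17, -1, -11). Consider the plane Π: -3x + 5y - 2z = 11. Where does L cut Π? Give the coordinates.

(12, 9, -1)

A direction vector for L is A_1 − B_1 = (4, -8, -8).
Substitute r = (13, 7, -3) + t(4, -8, -8) into the plane: 2 + (-36)t = 11, so t = -1/4.
Intersection: (13, 7, -3) + (-1/4)·(4, -8, -8) = (12, 9, -1).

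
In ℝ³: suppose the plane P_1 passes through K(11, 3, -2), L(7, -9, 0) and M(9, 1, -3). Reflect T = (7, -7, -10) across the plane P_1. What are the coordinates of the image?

KL = (-4, -12, 2), KM = (-2, -2, -1); a normal to P_1 is KL × KM = (16, -8, -16).
Using K: P_1 has equation 16x - 8y - 16z = 184.
λ = (n·T − d)/|n|² = (328 − 184)/576 = 1/4.
Reflection = T − 2λn = (7, -7, -10) − (1/2)·(16, -8, -16) = (-1, -3, -2).

(-1, -3, -2)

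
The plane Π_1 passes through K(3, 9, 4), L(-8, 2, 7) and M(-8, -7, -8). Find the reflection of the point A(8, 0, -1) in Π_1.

(0, 10, -7)

KL = (-11, -7, 3), KM = (-11, -16, -12); a normal to Π_1 is KL × KM = (132, -165, 99).
Using K: Π_1 has equation 132x - 165y + 99z = -693.
λ = (n·A − d)/|n|² = (957 − (-693))/54450 = 1/33.
Reflection = A − 2λn = (8, 0, -1) − (2/33)·(132, -165, 99) = (0, 10, -7).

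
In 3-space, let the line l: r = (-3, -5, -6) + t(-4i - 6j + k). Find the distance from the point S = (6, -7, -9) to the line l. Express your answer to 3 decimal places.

8.958

Taking (-3, -5, -6) on l with direction v = (-4, -6, 1): w = S − (-3, -5, -6) = (9, -2, -3), and w × v = (-20, 3, -62).
Distance = |w × v| / |v| = √4253 / √53 ≈ 8.958.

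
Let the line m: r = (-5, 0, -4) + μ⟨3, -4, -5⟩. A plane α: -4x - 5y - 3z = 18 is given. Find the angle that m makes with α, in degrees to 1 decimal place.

sin θ = |n·v| / (|n||v|) = |23| / (√50 · √50) = 0.46000.
θ ≈ 27.4°.

27.4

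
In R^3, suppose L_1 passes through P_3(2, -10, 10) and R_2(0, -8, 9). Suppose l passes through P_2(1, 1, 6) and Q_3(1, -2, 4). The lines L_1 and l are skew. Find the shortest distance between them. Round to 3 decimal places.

A direction vector for L_1 is R_2 − P_3 = (-2, 2, -1).
A direction vector for l is Q_3 − P_2 = (0, -3, -2).
Common perpendicular direction n = (-2, 2, -1) × (0, -3, -2) = (-7, -4, 6).
With w = (1, 1, 6) − (2, -10, 10) = (-1, 11, -4), w · n = -61.
Distance = |w · n| / |n| = |-61| / √101 ≈ 6.070.

6.070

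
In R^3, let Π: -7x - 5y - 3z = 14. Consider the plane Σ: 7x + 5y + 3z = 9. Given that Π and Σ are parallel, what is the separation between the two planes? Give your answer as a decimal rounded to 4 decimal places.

Rescale Σ by 1/(-1): -7x - 5y - 3z = -9. Then distance = |14 − (-9)| / √83 ≈ 2.5246.

2.5246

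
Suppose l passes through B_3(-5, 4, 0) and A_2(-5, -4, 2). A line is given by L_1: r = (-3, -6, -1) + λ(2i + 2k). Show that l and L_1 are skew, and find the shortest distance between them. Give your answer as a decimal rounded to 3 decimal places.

3.830

A direction vector for l is A_2 − B_3 = (0, -8, 2).
Common perpendicular direction n = (0, -8, 2) × (2, 0, 2) = (-16, 4, 16).
With w = (-3, -6, -1) − (-5, 4, 0) = (2, -10, -1), w · n = -88.
Since n ≠ 0 the lines are not parallel, and w · n = -88 ≠ 0 so they do not intersect; hence they are skew.
Distance = |w · n| / |n| = |-88| / √528 ≈ 3.830.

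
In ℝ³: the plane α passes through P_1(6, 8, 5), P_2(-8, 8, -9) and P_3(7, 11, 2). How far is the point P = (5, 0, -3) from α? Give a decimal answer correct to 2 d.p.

9.09

P_1P_2 = (-14, 0, -14), P_1P_3 = (1, 3, -3); a normal to α is P_1P_2 × P_1P_3 = (42, -56, -42).
Using P_1: α has equation 42x - 56y - 42z = -406.
n·P − d = (42)·(5) + (-56)·(0) + (-42)·(-3) − (-406) = 742; |n| = √6664.
Distance = |742| / √6664 = 742/√6664 ≈ 9.09.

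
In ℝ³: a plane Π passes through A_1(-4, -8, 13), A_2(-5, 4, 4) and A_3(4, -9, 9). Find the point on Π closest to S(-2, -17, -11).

(7, -5, 4)

A_1A_2 = (-1, 12, -9), A_1A_3 = (8, -1, -4); a normal to Π is A_1A_2 × A_1A_3 = (-57, -76, -95).
Using A_1: Π has equation -57x - 76y - 95z = -399.
Foot = S − λn with λ = (n·S − d)/|n|² = (2451 − (-399))/18050 = 3/19.
Foot = (-2, -17, -11) − (3/19)·(-57, -76, -95) = (7, -5, 4).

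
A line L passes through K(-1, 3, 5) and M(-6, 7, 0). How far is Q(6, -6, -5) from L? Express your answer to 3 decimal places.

14.944

A direction vector for L is M − K = (-5, 4, -5).
Taking (-1, 3, 5) on L with direction v = (-5, 4, -5): w = Q − (-1, 3, 5) = (7, -9, -10), and w × v = (85, 85, -17).
Distance = |w × v| / |v| = √14739 / √66 ≈ 14.944.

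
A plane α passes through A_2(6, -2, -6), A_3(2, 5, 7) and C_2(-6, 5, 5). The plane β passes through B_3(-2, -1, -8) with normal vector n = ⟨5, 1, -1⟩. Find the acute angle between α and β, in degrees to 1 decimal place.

A_2A_3 = (-4, 7, 13), A_2C_2 = (-12, 7, 11); a normal to α is A_2A_3 × A_2C_2 = (-14, -112, 56).
Using A_2: α has equation -14x - 112y + 56z = -196.
β: n·r = n·B_3 gives 5x + y - z = -3.
cos θ = |n₁·n₂| / (|n₁||n₂|) = |-238| / (√15876 · √27).
θ = arccos(0.36352) ≈ 68.7°.

68.7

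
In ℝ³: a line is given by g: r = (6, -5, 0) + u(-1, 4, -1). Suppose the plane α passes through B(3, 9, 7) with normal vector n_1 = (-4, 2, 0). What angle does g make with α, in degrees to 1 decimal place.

39.2

α: n_1·r = n_1·B gives -4x + 2y = 6.
sin θ = |n·v| / (|n||v|) = |12| / (√20 · √18) = 0.63246.
θ ≈ 39.2°.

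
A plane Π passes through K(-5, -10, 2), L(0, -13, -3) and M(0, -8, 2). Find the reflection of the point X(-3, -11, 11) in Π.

KL = (5, -3, -5), KM = (5, 2, 0); a normal to Π is KL × KM = (10, -25, 25).
Using K: Π has equation 10x - 25y + 25z = 250.
λ = (n·X − d)/|n|² = (520 − 250)/1350 = 1/5.
Reflection = X − 2λn = (-3, -11, 11) − (2/5)·(10, -25, 25) = (-7, -1, 1).

(-7, -1, 1)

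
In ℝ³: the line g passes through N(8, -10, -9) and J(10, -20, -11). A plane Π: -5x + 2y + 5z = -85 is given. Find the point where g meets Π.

(7, -5, -8)

A direction vector for g is J − N = (2, -10, -2).
Substitute r = (8, -10, -9) + t(2, -10, -2) into the plane: -105 + (-40)t = -85, so t = -1/2.
Intersection: (8, -10, -9) + (-1/2)·(2, -10, -2) = (7, -5, -8).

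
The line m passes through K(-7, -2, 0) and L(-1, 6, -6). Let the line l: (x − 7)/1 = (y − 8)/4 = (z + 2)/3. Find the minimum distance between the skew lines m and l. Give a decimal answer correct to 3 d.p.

A direction vector for m is L − K = (6, 8, -6).
l has direction (1, 4, 3) through (7, 8, -2).
Common perpendicular direction n = (6, 8, -6) × (1, 4, 3) = (48, -24, 16).
With w = (7, 8, -2) − (-7, -2, 0) = (14, 10, -2), w · n = 400.
Distance = |w · n| / |n| = |400| / √3136 ≈ 7.143.

7.143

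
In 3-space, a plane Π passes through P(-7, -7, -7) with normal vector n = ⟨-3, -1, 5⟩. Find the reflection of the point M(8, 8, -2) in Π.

Π: n·r = n·P gives -3x - y + 5z = -7.
λ = (n·M − d)/|n|² = (-42 − (-7))/35 = -1.
Reflection = M − 2λn = (8, 8, -2) − (-2)·(-3, -1, 5) = (2, 6, 8).

(2, 6, 8)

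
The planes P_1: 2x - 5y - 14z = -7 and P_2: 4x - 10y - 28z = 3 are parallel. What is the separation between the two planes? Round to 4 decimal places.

Rescale P_2 by 1/2: 2x - 5y - 14z = 3/2. Then distance = |-7 − (3/2)| / √225 ≈ 0.5667.

0.5667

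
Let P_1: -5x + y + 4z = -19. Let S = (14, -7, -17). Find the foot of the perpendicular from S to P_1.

Foot = S − λn with λ = (n·S − d)/|n|² = (-145 − (-19))/42 = -3.
Foot = (14, -7, -17) − (-3)·(-5, 1, 4) = (-1, -4, -5).

(-1, -4, -5)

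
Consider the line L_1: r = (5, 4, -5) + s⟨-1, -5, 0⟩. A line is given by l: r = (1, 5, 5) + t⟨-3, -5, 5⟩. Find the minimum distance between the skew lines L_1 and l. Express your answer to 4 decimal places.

0.1826

Common perpendicular direction n = (-1, -5, 0) × (-3, -5, 5) = (-25, 5, -10).
With w = (1, 5, 5) − (5, 4, -5) = (-4, 1, 10), w · n = 5.
Distance = |w · n| / |n| = |5| / √750 ≈ 0.1826.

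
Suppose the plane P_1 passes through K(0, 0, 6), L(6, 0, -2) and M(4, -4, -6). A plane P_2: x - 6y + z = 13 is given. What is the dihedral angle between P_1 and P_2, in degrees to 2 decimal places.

KL = (6, 0, -8), KM = (4, -4, -12); a normal to P_1 is KL × KM = (-32, 40, -24).
Using K: P_1 has equation -32x + 40y - 24z = -144.
cos θ = |n₁·n₂| / (|n₁||n₂|) = |-296| / (√3200 · √38).
θ = arccos(0.84884) ≈ 31.91°.

31.91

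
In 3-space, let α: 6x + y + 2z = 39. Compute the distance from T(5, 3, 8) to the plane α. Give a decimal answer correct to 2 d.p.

1.56

n·T − d = (6)·(5) + (1)·(3) + (2)·(8) − 39 = 10; |n| = √41.
Distance = |10| / √41 = 10/√41 ≈ 1.56.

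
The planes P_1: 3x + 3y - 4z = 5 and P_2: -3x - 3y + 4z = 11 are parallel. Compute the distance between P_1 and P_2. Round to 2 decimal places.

Rescale P_2 by 1/(-1): 3x + 3y - 4z = -11. Then distance = |5 − (-11)| / √34 ≈ 2.74.

2.74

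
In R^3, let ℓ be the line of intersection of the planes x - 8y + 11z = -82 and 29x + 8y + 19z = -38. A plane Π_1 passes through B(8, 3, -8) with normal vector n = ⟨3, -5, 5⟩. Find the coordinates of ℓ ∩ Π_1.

Direction of ℓ: (1, -8, 11) × (29, 8, 19) = (-240, 300, 240).
A point on ℓ: solving the two plane equations with x = -1 gives (-1, 6, -3).
Π_1: n·r = n·B gives 3x - 5y + 5z = -31.
Substitute r = (-1, 6, -3) + t(-240, 300, 240) into the plane: -48 + (-1020)t = -31, so t = -1/60.
Intersection: (-1, 6, -3) + (-1/60)·(-240, 300, 240) = (3, 1, -7).

(3, 1, -7)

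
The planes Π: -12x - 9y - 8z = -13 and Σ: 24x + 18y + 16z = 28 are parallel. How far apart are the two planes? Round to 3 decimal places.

0.059

Rescale Σ by 1/(-2): -12x - 9y - 8z = -14. Then distance = |-13 − (-14)| / √289 ≈ 0.059.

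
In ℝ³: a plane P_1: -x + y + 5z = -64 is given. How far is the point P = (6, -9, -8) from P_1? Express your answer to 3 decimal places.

n·P − d = (-1)·(6) + (1)·(-9) + (5)·(-8) − (-64) = 9; |n| = √27.
Distance = |9| / √27 = 9/√27 ≈ 1.732.

1.732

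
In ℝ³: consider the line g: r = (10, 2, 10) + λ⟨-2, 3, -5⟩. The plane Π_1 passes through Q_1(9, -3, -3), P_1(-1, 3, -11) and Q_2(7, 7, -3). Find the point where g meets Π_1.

Q_1P_1 = (-10, 6, -8), Q_1Q_2 = (-2, 10, 0); a normal to Π_1 is Q_1P_1 × Q_1Q_2 = (80, 16, -88).
Using Q_1: Π_1 has equation 80x + 16y - 88z = 936.
Substitute r = (10, 2, 10) + t(-2, 3, -5) into the plane: -48 + 328t = 936, so t = 3.
Intersection: (10, 2, 10) + 3·(-2, 3, -5) = (4, 11, -5).

(4, 11, -5)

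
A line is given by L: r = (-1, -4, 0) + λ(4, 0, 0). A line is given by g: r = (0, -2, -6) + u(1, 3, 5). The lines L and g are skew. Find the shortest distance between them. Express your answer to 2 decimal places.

4.80

Common perpendicular direction n = (4, 0, 0) × (1, 3, 5) = (0, -20, 12).
With w = (0, -2, -6) − (-1, -4, 0) = (1, 2, -6), w · n = -112.
Distance = |w · n| / |n| = |-112| / √544 ≈ 4.80.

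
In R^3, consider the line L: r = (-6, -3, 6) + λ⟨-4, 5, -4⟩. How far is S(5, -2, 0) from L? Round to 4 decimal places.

12.4118

Taking (-6, -3, 6) on L with direction v = (-4, 5, -4): w = S − (-6, -3, 6) = (11, 1, -6), and w × v = (26, 68, 59).
Distance = |w × v| / |v| = √8781 / √57 ≈ 12.4118.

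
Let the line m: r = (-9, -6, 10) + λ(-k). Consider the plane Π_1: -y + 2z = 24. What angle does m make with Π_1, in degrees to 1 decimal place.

63.4

sin θ = |n·v| / (|n||v|) = |-2| / (√5 · √1) = 0.89443.
θ ≈ 63.4°.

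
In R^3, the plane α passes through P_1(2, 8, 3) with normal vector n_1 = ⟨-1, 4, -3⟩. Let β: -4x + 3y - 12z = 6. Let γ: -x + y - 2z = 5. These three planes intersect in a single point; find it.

(-3, 6, 2)

α: n_1·r = n_1·P_1 gives -x + 4y - 3z = 21.
Solving the 3×3 linear system -x + 4y - 3z = 21, -4x + 3y - 12z = 6, -x + y - 2z = 5 (e.g. by elimination or Cramer's rule, determinant = 13) gives (-3, 6, 2).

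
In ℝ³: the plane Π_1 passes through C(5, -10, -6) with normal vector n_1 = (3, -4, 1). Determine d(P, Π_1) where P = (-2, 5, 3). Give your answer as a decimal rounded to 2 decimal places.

Π_1: n_1·r = n_1·C gives 3x - 4y + z = 49.
n·P − d = (3)·(-2) + (-4)·(5) + (1)·(3) − 49 = -72; |n| = √26.
Distance = |-72| / √26 = 72/√26 ≈ 14.12.

14.12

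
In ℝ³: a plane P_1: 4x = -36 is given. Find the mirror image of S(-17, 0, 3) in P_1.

λ = (n·S − d)/|n|² = (-68 − (-36))/16 = -2.
Reflection = S − 2λn = (-17, 0, 3) − (-4)·(4, 0, 0) = (-1, 0, 3).

(-1, 0, 3)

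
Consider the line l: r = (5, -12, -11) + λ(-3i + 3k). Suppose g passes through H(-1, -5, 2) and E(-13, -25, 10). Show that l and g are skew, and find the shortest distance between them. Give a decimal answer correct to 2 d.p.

A direction vector for g is E − H = (-12, -20, 8).
Common perpendicular direction n = (-3, 0, 3) × (-12, -20, 8) = (60, -12, 60).
With w = (-1, -5, 2) − (5, -12, -11) = (-6, 7, 13), w · n = 336.
Since n ≠ 0 the lines are not parallel, and w · n = 336 ≠ 0 so they do not intersect; hence they are skew.
Distance = |w · n| / |n| = |336| / √7344 ≈ 3.92.

3.92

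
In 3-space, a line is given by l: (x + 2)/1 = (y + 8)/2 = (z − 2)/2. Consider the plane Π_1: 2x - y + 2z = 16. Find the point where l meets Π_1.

(0, -4, 6)

l has direction (1, 2, 2) through (-2, -8, 2).
Substitute r = (-2, -8, 2) + t(1, 2, 2) into the plane: 8 + 4t = 16, so t = 2.
Intersection: (-2, -8, 2) + 2·(1, 2, 2) = (0, -4, 6).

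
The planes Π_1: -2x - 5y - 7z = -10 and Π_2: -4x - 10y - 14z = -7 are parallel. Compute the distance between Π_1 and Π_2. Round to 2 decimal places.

Rescale Π_2 by 1/2: -2x - 5y - 7z = -7/2. Then distance = |-10 − (-7/2)| / √78 ≈ 0.74.

0.74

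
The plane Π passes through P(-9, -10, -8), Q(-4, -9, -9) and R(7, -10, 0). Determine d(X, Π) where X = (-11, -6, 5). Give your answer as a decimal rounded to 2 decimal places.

7.62

PQ = (5, 1, -1), PR = (16, 0, 8); a normal to Π is PQ × PR = (8, -56, -16).
Using P: Π has equation 8x - 56y - 16z = 616.
n·X − d = (8)·(-11) + (-56)·(-6) + (-16)·(5) − 616 = -448; |n| = √3456.
Distance = |-448| / √3456 = 448/√3456 ≈ 7.62.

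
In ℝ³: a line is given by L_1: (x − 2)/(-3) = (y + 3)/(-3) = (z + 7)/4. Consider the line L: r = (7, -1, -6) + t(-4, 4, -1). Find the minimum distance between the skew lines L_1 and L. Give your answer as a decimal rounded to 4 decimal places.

L_1 has direction (-3, -3, 4) through (2, -3, -7).
Common perpendicular direction n = (-3, -3, 4) × (-4, 4, -1) = (-13, -19, -24).
With w = (7, -1, -6) − (2, -3, -7) = (5, 2, 1), w · n = -127.
Distance = |w · n| / |n| = |-127| / √1106 ≈ 3.8188.

3.8188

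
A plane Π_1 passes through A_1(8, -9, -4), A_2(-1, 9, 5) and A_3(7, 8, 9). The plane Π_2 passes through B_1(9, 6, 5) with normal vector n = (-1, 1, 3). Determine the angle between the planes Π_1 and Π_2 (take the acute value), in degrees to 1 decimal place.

A_1A_2 = (-9, 18, 9), A_1A_3 = (-1, 17, 13); a normal to Π_1 is A_1A_2 × A_1A_3 = (81, 108, -135).
Using A_1: Π_1 has equation 81x + 108y - 135z = 216.
Π_2: n·r = n·B_1 gives -x + y + 3z = 12.
cos θ = |n₁·n₂| / (|n₁||n₂|) = |-378| / (√36450 · √11).
θ = arccos(0.59696) ≈ 53.3°.

53.3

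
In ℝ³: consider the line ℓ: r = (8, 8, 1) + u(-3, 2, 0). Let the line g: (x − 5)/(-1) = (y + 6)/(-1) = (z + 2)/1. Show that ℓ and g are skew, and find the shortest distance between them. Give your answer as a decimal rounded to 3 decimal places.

g has direction (-1, -1, 1) through (5, -6, -2).
Common perpendicular direction n = (-3, 2, 0) × (-1, -1, 1) = (2, 3, 5).
With w = (5, -6, -2) − (8, 8, 1) = (-3, -14, -3), w · n = -63.
Since n ≠ 0 the lines are not parallel, and w · n = -63 ≠ 0 so they do not intersect; hence they are skew.
Distance = |w · n| / |n| = |-63| / √38 ≈ 10.220.

10.220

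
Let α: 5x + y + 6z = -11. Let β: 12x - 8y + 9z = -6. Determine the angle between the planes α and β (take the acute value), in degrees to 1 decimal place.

cos θ = |n₁·n₂| / (|n₁||n₂|) = |106| / (√62 · √289).
θ = arccos(0.79188) ≈ 37.6°.

37.6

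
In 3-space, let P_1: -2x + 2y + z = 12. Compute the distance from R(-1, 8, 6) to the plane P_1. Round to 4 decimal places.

n·R − d = (-2)·(-1) + (2)·(8) + (1)·(6) − 12 = 12; |n| = √9.
Distance = |12| / √9 = 12/√9 ≈ 4.0000.

4.0000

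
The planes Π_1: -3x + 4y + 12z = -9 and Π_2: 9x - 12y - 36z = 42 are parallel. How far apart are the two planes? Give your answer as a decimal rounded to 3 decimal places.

Rescale Π_2 by 1/(-3): -3x + 4y + 12z = -14. Then distance = |-9 − (-14)| / √169 ≈ 0.385.

0.385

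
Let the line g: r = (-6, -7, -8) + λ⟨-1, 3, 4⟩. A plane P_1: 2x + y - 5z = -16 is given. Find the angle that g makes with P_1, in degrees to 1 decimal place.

42.9

sin θ = |n·v| / (|n||v|) = |-19| / (√30 · √26) = 0.68031.
θ ≈ 42.9°.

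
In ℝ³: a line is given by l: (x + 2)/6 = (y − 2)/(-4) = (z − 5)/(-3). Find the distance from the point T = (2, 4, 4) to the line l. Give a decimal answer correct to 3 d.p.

l has direction (6, -4, -3) through (-2, 2, 5).
Taking (-2, 2, 5) on l with direction v = (6, -4, -3): w = T − (-2, 2, 5) = (4, 2, -1), and w × v = (-10, 6, -28).
Distance = |w × v| / |v| = √920 / √61 ≈ 3.884.

3.884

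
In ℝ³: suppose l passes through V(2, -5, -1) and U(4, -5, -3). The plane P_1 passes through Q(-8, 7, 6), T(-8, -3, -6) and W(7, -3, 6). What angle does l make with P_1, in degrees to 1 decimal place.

46.5

A direction vector for l is U − V = (2, 0, -2).
QT = (0, -10, -12), QW = (15, -10, 0); a normal to P_1 is QT × QW = (-120, -180, 150).
Using Q: P_1 has equation -120x - 180y + 150z = 600.
sin θ = |n·v| / (|n||v|) = |-540| / (√69300 · √8) = 0.72524.
θ ≈ 46.5°.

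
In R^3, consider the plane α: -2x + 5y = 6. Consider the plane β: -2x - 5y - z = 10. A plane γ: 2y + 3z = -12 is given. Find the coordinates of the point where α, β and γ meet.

Solving the 3×3 linear system -2x + 5y = 6, -2x - 5y - z = 10, 2y + 3z = -12 (e.g. by elimination or Cramer's rule, determinant = 56) gives (-3, 0, -4).

(-3, 0, -4)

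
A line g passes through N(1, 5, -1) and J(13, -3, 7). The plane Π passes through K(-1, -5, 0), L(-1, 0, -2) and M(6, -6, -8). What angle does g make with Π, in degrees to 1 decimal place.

46.2

A direction vector for g is J − N = (12, -8, 8).
KL = (0, 5, -2), KM = (7, -1, -8); a normal to Π is KL × KM = (-42, -14, -35).
Using K: Π has equation -42x - 14y - 35z = 112.
sin θ = |n·v| / (|n||v|) = |-672| / (√3185 · √272) = 0.72199.
θ ≈ 46.2°.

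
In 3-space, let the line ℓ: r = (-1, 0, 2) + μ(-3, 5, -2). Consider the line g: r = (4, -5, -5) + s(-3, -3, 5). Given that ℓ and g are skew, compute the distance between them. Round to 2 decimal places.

Common perpendicular direction n = (-3, 5, -2) × (-3, -3, 5) = (19, 21, 24).
With w = (4, -5, -5) − (-1, 0, 2) = (5, -5, -7), w · n = -178.
Distance = |w · n| / |n| = |-178| / √1378 ≈ 4.80.

4.80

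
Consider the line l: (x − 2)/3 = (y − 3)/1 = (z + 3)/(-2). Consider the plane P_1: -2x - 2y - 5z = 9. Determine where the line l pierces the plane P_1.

l has direction (3, 1, -2) through (2, 3, -3).
Substitute r = (2, 3, -3) + t(3, 1, -2) into the plane: 5 + 2t = 9, so t = 2.
Intersection: (2, 3, -3) + 2·(3, 1, -2) = (8, 5, -7).

(8, 5, -7)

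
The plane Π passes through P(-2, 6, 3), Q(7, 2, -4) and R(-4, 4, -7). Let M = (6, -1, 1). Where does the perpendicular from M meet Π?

PQ = (9, -4, -7), PR = (-2, -2, -10); a normal to Π is PQ × PR = (26, 104, -26).
Using P: Π has equation 26x + 104y - 26z = 494.
Foot = M − λn with λ = (n·M − d)/|n|² = (26 − 494)/12168 = -1/26.
Foot = (6, -1, 1) − (-1/26)·(26, 104, -26) = (7, 3, 0).

(7, 3, 0)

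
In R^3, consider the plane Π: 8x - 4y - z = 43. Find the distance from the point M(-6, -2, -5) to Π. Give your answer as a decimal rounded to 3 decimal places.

n·M − d = (8)·(-6) + (-4)·(-2) + (-1)·(-5) − 43 = -78; |n| = √81.
Distance = |-78| / √81 = 78/√81 ≈ 8.667.

8.667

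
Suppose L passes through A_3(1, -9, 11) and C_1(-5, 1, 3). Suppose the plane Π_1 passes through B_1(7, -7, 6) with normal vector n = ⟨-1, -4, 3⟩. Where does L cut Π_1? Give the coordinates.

(-2, -4, 7)

A direction vector for L is C_1 − A_3 = (-6, 10, -8).
Π_1: n·r = n·B_1 gives -x - 4y + 3z = 39.
Substitute r = (1, -9, 11) + t(-6, 10, -8) into the plane: 68 + (-58)t = 39, so t = 1/2.
Intersection: (1, -9, 11) + (1/2)·(-6, 10, -8) = (-2, -4, 7).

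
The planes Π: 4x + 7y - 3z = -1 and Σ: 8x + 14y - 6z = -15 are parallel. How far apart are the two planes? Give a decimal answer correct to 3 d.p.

0.756

Rescale Σ by 1/2: 4x + 7y - 3z = -15/2. Then distance = |-1 − (-15/2)| / √74 ≈ 0.756.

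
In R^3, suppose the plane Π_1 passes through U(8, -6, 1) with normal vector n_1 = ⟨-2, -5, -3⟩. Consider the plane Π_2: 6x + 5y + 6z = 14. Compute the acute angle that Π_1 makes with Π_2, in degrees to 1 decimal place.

Π_1: n_1·r = n_1·U gives -2x - 5y - 3z = 11.
cos θ = |n₁·n₂| / (|n₁||n₂|) = |-55| / (√38 · √97).
θ = arccos(0.90591) ≈ 25.1°.

25.1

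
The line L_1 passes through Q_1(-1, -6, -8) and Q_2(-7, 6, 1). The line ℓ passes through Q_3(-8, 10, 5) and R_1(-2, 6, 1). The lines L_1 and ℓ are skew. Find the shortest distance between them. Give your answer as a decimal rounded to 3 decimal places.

A direction vector for L_1 is Q_2 − Q_1 = (-6, 12, 9).
A direction vector for ℓ is R_1 − Q_3 = (6, -4, -4).
Common perpendicular direction n = (-6, 12, 9) × (6, -4, -4) = (-12, 30, -48).
With w = (-8, 10, 5) − (-1, -6, -8) = (-7, 16, 13), w · n = -60.
Distance = |w · n| / |n| = |-60| / √3348 ≈ 1.037.

1.037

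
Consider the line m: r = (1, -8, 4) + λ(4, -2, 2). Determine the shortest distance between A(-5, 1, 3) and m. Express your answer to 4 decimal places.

6.1101

Taking (1, -8, 4) on m with direction v = (4, -2, 2): w = A − (1, -8, 4) = (-6, 9, -1), and w × v = (16, 8, -24).
Distance = |w × v| / |v| = √896 / √24 ≈ 6.1101.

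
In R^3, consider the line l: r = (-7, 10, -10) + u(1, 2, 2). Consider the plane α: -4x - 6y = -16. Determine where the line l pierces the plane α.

(-8, 8, -12)

Substitute r = (-7, 10, -10) + t(1, 2, 2) into the plane: -32 + (-16)t = -16, so t = -1.
Intersection: (-7, 10, -10) + (-1)·(1, 2, 2) = (-8, 8, -12).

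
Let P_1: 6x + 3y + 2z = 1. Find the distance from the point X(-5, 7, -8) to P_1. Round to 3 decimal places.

3.714

n·X − d = (6)·(-5) + (3)·(7) + (2)·(-8) − 1 = -26; |n| = √49.
Distance = |-26| / √49 = 26/√49 ≈ 3.714.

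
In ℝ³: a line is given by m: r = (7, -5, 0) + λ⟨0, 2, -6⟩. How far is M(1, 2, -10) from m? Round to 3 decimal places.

Taking (7, -5, 0) on m with direction v = (0, 2, -6): w = M − (7, -5, 0) = (-6, 7, -10), and w × v = (-22, -36, -12).
Distance = |w × v| / |v| = √1924 / √40 ≈ 6.935.

6.935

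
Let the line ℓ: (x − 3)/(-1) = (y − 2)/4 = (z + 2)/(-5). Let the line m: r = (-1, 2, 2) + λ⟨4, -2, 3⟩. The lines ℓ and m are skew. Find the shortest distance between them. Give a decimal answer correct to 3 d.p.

2.894

ℓ has direction (-1, 4, -5) through (3, 2, -2).
Common perpendicular direction n = (-1, 4, -5) × (4, -2, 3) = (2, -17, -14).
With w = (-1, 2, 2) − (3, 2, -2) = (-4, 0, 4), w · n = -64.
Distance = |w · n| / |n| = |-64| / √489 ≈ 2.894.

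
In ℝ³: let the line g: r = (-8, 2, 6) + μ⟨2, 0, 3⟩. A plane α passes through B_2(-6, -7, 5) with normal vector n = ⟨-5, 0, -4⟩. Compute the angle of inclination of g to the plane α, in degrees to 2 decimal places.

α: n·r = n·B_2 gives -5x - 4z = 10.
sin θ = |n·v| / (|n||v|) = |-22| / (√41 · √13) = 0.95293.
θ ≈ 72.35°.

72.35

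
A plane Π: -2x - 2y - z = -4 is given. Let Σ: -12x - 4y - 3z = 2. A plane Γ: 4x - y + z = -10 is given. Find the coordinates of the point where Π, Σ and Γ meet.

(-1, 4, -2)

Solving the 3×3 linear system -2x - 2y - z = -4, -12x - 4y - 3z = 2, 4x - y + z = -10 (e.g. by elimination or Cramer's rule, determinant = -14) gives (-1, 4, -2).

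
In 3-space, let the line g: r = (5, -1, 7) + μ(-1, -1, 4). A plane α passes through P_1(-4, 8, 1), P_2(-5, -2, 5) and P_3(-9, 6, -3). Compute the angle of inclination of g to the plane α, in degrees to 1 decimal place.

45.0

P_1P_2 = (-1, -10, 4), P_1P_3 = (-5, -2, -4); a normal to α is P_1P_2 × P_1P_3 = (48, -24, -48).
Using P_1: α has equation 48x - 24y - 48z = -432.
sin θ = |n·v| / (|n||v|) = |-216| / (√5184 · √18) = 0.70711.
θ ≈ 45.0°.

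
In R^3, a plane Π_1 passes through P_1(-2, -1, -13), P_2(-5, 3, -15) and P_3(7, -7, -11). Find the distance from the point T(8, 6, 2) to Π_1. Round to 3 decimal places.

P_1P_2 = (-3, 4, -2), P_1P_3 = (9, -6, 2); a normal to Π_1 is P_1P_2 × P_1P_3 = (-4, -12, -18).
Using P_1: Π_1 has equation -4x - 12y - 18z = 254.
n·T − d = (-4)·(8) + (-12)·(6) + (-18)·(2) − 254 = -394; |n| = √484.
Distance = |-394| / √484 = 394/√484 ≈ 17.909.

17.909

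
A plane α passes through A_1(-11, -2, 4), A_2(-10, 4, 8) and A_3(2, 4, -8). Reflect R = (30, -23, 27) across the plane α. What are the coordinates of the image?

(-42, 25, -27)

A_1A_2 = (1, 6, 4), A_1A_3 = (13, 6, -12); a normal to α is A_1A_2 × A_1A_3 = (-96, 64, -72).
Using A_1: α has equation -96x + 64y - 72z = 640.
λ = (n·R − d)/|n|² = (-6296 − 640)/18496 = -3/8.
Reflection = R − 2λn = (30, -23, 27) − (-3/4)·(-96, 64, -72) = (-42, 25, -27).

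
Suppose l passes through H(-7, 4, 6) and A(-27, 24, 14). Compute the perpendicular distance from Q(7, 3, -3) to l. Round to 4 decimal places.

A direction vector for l is A − H = (-20, 20, 8).
Taking (-7, 4, 6) on l with direction v = (-20, 20, 8): w = Q − (-7, 4, 6) = (14, -1, -9), and w × v = (172, 68, 260).
Distance = |w × v| / |v| = √101808 / √864 ≈ 10.8551.

10.8551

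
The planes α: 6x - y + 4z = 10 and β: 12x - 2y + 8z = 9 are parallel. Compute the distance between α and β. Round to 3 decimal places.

0.755

Rescale β by 1/2: 6x - y + 4z = 9/2. Then distance = |10 − (9/2)| / √53 ≈ 0.755.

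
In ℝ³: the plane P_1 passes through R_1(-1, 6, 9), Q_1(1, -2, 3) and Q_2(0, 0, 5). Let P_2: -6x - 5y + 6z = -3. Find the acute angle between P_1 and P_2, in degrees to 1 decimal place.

80.3

R_1Q_1 = (2, -8, -6), R_1Q_2 = (1, -6, -4); a normal to P_1 is R_1Q_1 × R_1Q_2 = (-4, 2, -4).
Using R_1: P_1 has equation -4x + 2y - 4z = -20.
cos θ = |n₁·n₂| / (|n₁||n₂|) = |-10| / (√36 · √97).
θ = arccos(0.16922) ≈ 80.3°.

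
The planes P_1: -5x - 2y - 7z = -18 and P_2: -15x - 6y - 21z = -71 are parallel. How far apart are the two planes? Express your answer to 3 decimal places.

Rescale P_2 by 1/3: -5x - 2y - 7z = -71/3. Then distance = |-18 − (-71/3)| / √78 ≈ 0.642.

0.642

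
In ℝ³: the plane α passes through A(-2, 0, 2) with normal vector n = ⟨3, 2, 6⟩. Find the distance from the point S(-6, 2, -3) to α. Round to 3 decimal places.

5.429

α: n·r = n·A gives 3x + 2y + 6z = 6.
n·S − d = (3)·(-6) + (2)·(2) + (6)·(-3) − 6 = -38; |n| = √49.
Distance = |-38| / √49 = 38/√49 ≈ 5.429.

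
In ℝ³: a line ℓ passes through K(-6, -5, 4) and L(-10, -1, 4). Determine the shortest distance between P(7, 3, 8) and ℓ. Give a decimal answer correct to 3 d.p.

15.379

A direction vector for ℓ is L − K = (-4, 4, 0).
Taking (-6, -5, 4) on ℓ with direction v = (-4, 4, 0): w = P − (-6, -5, 4) = (13, 8, 4), and w × v = (-16, -16, 84).
Distance = |w × v| / |v| = √7568 / √32 ≈ 15.379.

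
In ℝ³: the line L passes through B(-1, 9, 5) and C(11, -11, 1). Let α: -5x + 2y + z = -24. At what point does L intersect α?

(5, -1, 3)

A direction vector for L is C − B = (12, -20, -4).
Substitute r = (-1, 9, 5) + t(12, -20, -4) into the plane: 28 + (-104)t = -24, so t = 1/2.
Intersection: (-1, 9, 5) + (1/2)·(12, -20, -4) = (5, -1, 3).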